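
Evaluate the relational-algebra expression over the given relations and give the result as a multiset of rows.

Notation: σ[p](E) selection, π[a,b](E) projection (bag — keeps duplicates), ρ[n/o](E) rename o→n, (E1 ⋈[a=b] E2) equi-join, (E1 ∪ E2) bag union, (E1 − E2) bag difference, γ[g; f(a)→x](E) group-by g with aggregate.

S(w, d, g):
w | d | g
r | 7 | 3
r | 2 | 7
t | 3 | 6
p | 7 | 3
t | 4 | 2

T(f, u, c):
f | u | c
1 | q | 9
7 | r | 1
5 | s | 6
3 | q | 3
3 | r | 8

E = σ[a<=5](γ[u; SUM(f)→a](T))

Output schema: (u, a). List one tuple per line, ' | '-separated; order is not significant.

Per-node cardinality:
  T → 5
  γ[u; SUM(f)→a](T) → 3
  σ[a<=5](γ[u; SUM(f)→a](T)) → 2

== RESULT ==
u | a
q | 4
s | 5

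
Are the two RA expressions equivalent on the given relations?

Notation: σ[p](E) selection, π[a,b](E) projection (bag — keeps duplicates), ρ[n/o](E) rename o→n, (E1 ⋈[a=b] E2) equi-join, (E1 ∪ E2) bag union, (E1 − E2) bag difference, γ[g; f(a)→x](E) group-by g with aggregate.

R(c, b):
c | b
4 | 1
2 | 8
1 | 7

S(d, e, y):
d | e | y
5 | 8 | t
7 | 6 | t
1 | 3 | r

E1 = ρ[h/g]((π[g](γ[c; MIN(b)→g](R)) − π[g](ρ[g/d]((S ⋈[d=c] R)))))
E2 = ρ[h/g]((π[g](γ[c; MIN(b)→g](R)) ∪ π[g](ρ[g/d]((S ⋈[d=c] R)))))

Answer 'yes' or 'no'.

E1 stepwise |·|:
  R → 3
  γ[c; MIN(b)→g](R) → 3
  π[g](γ[c; MIN(b)→g](R)) → 3
  S → 3
  R → 3
  (S ⋈[d=c] R) → 1
  ρ[g/d]((S ⋈[d=c] R)) → 1
  π[g](ρ[g/d]((S ⋈[d=c] R))) → 1
  (π[g](γ[c; MIN(b)→g](R)) − π[g](ρ[g/d]((S ⋈[d=c] R)))) → 2
  ρ[h/g]((π[g](γ[c; MIN(b)→g](R)) − π[g](ρ[g/d]((S ⋈[d=c] R))))) → 2
E2 stepwise |·|:
  R → 3
  γ[c; MIN(b)→g](R) → 3
  π[g](γ[c; MIN(b)→g](R)) → 3
  S → 3
  R → 3
  (S ⋈[d=c] R) → 1
  ρ[g/d]((S ⋈[d=c] R)) → 1
  π[g](ρ[g/d]((S ⋈[d=c] R))) → 1
  (π[g](γ[c; MIN(b)→g](R)) ∪ π[g](ρ[g/d]((S ⋈[d=c] R)))) → 4
  ρ[h/g]((π[g](γ[c; MIN(b)→g](R)) ∪ π[g](ρ[g/d]((S ⋈[d=c] R))))) → 4

E1 result:
h
7
8
E2 result:
h
1
1
7
8
Witness: (1,) appears 0× in E1 but 2× in E2.

no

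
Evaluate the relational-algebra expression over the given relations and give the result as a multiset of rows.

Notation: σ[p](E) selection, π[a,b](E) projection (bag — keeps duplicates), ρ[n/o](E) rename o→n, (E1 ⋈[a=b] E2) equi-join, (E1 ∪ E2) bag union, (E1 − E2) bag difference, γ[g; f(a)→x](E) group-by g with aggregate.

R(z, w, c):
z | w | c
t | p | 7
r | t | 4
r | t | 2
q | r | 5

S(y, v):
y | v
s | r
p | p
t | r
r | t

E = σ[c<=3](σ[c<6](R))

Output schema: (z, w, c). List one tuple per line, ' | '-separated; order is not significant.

Stepwise |·|:
  R → 4
  σ[c<6](R) → 3
  σ[c<=3](σ[c<6](R)) → 1

== RESULT ==
z | w | c
r | t | 2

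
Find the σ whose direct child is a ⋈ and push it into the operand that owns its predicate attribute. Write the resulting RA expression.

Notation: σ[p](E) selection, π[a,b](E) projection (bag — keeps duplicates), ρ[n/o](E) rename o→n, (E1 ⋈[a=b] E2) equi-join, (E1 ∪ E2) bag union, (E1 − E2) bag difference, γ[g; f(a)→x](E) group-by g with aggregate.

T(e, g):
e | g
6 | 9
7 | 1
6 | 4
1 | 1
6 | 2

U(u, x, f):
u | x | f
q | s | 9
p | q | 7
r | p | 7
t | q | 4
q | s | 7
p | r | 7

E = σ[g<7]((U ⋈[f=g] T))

σ filters on g, owned by the right side.
E' = (U ⋈[f=g] σ[g<7](T))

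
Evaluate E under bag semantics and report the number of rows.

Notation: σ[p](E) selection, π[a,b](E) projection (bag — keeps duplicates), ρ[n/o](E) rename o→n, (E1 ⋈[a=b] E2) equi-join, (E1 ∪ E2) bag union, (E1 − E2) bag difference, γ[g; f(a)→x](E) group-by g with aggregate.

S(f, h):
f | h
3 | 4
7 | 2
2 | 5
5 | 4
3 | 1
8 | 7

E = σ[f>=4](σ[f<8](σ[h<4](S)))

Per-node cardinality:
  S → 6
  σ[h<4](S) → 2
  σ[f<8](σ[h<4](S)) → 2
  σ[f>=4](σ[f<8](σ[h<4](S))) → 1

|E| = 1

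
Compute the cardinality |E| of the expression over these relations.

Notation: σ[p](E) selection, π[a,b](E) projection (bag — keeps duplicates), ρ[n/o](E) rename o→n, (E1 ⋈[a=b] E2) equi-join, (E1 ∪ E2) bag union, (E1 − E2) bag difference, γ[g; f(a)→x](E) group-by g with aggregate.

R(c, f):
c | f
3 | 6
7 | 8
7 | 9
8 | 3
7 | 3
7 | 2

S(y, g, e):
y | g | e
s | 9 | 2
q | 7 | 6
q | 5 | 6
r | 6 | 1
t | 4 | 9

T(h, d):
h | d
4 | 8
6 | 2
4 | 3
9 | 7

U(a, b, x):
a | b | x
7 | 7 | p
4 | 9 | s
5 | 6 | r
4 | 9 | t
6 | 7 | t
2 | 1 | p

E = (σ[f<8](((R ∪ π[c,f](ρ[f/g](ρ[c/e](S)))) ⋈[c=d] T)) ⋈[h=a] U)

Stepwise |·|:
  R → 6
  S → 5
  ρ[c/e](S) → 5
  ρ[f/g](ρ[c/e](S)) → 5
  π[c,f](ρ[f/g](ρ[c/e](S))) → 5
  (R ∪ π[c,f](ρ[f/g](ρ[c/e](S)))) → 11
  T → 4
  ((R ∪ π[c,f](ρ[f/g](ρ[c/e](S)))) ⋈[c=d] T) → 7
  σ[f<8](((R ∪ π[c,f](ρ[f/g](ρ[c/e](S)))) ⋈[c=d] T)) → 4
  U → 6
  (σ[f<8](((R ∪ π[c,f](ρ[f/g](ρ[c/e](S)))) ⋈[c=d] T)) ⋈[h=a] U) → 4

|E| = 4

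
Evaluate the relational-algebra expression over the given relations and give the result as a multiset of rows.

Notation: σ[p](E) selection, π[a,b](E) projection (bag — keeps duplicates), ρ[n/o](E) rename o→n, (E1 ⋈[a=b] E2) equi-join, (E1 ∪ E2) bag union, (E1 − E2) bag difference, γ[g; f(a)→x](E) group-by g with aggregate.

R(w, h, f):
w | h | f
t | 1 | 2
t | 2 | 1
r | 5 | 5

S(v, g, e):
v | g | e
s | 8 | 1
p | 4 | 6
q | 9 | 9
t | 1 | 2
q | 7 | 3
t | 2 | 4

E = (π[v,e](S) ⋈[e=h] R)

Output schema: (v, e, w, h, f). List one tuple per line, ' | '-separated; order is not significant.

Subexpression sizes:
  S → 6
  π[v,e](S) → 6
  R → 3
  (π[v,e](S) ⋈[e=h] R) → 2

== RESULT ==
v | e | w | h | f
s | 1 | t | 1 | 2
t | 2 | t | 2 | 1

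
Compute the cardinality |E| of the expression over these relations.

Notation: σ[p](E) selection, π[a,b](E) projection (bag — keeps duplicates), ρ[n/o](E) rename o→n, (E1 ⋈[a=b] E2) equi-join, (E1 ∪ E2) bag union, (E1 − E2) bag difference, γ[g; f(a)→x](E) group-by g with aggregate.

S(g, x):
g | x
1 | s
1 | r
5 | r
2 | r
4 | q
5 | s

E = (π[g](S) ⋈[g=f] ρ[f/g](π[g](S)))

Row counts bottom-up:
  S → 6
  π[g](S) → 6
  S → 6
  π[g](S) → 6
  ρ[f/g](π[g](S)) → 6
  (π[g](S) ⋈[g=f] ρ[f/g](π[g](S))) → 10

|E| = 10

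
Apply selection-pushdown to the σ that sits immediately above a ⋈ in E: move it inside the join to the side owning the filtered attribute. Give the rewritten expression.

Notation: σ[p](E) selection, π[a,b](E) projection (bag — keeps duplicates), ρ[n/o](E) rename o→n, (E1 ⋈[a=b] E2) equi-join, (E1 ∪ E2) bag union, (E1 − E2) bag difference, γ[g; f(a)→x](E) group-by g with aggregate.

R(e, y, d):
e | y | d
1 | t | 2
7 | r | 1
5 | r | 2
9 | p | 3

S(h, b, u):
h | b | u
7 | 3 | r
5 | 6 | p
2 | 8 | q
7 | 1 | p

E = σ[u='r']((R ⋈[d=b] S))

σ filters on u, owned by the right side.
E' = (R ⋈[d=b] σ[u='r'](S))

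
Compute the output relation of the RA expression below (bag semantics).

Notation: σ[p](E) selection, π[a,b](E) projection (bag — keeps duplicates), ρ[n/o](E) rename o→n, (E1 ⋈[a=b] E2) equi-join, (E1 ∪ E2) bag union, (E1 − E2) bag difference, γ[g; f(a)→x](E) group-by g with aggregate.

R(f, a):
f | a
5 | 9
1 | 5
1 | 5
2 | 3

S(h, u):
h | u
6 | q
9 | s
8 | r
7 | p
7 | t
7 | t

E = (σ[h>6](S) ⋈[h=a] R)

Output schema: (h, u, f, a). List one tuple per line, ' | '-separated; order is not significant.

Per-node cardinality:
  S → 6
  σ[h>6](S) → 5
  R → 4
  (σ[h>6](S) ⋈[h=a] R) → 1

== RESULT ==
h | u | f | a
9 | s | 5 | 9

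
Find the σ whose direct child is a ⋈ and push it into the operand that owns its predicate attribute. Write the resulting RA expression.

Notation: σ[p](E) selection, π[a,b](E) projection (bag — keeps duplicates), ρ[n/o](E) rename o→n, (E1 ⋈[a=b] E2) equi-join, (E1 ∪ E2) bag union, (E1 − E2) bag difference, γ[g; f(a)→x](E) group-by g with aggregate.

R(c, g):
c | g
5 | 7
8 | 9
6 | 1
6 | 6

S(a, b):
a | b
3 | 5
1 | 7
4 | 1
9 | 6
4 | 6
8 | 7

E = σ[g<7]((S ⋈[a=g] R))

σ filters on g, owned by the right side.
E' = (S ⋈[a=g] σ[g<7](R))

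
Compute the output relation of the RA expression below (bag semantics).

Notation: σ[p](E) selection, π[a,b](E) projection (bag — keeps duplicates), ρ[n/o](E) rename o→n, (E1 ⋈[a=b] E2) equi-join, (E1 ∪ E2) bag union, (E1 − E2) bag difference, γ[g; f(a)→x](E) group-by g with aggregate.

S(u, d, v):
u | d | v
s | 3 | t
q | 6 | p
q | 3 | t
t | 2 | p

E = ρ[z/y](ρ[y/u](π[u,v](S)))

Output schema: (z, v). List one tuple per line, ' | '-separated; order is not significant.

Row counts bottom-up:
  S → 4
  π[u,v](S) → 4
  ρ[y/u](π[u,v](S)) → 4
  ρ[z/y](ρ[y/u](π[u,v](S))) → 4

== RESULT ==
z | v
q | p
q | t
s | t
t | p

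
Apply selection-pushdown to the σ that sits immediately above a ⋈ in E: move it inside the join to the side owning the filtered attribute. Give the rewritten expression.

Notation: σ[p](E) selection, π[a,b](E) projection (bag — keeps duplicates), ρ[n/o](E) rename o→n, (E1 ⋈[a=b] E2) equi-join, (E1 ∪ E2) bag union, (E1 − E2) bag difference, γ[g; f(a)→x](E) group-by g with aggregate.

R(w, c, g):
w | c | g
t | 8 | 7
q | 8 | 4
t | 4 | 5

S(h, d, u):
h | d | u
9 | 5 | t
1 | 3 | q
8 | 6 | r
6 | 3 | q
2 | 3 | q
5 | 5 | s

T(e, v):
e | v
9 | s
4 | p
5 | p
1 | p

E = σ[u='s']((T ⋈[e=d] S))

σ filters on u, owned by the right side.
E' = (T ⋈[e=d] σ[u='s'](S))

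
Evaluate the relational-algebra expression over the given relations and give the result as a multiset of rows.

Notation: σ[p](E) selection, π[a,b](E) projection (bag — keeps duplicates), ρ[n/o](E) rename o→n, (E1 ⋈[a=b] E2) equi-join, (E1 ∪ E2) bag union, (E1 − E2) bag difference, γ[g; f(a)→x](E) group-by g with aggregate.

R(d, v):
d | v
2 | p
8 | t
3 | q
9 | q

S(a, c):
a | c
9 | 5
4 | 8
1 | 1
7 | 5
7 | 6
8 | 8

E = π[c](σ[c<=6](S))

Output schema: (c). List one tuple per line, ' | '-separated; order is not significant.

Per-node cardinality:
  S → 6
  σ[c<=6](S) → 4
  π[c](σ[c<=6](S)) → 4

== RESULT ==
c
1
5
5
6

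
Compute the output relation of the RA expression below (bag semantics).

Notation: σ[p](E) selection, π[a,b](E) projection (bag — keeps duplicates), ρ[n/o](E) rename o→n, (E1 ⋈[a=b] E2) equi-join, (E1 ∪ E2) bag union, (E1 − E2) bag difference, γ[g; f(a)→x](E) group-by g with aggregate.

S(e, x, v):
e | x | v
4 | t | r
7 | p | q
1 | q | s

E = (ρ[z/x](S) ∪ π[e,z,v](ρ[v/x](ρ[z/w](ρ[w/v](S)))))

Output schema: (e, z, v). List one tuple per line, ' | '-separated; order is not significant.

Stepwise |·|:
  S → 3
  ρ[z/x](S) → 3
  S → 3
  ρ[w/v](S) → 3
  ρ[z/w](ρ[w/v](S)) → 3
  ρ[v/x](ρ[z/w](ρ[w/v](S))) → 3
  π[e,z,v](ρ[v/x](ρ[z/w](ρ[w/v](S)))) → 3
  (ρ[z/x](S) ∪ π[e,z,v](ρ[v/x](ρ[z/w](ρ[w/v](S))))) → 6

== RESULT ==
e | z | v
1 | q | s
1 | s | q
4 | r | t
4 | t | r
7 | p | q
7 | q | p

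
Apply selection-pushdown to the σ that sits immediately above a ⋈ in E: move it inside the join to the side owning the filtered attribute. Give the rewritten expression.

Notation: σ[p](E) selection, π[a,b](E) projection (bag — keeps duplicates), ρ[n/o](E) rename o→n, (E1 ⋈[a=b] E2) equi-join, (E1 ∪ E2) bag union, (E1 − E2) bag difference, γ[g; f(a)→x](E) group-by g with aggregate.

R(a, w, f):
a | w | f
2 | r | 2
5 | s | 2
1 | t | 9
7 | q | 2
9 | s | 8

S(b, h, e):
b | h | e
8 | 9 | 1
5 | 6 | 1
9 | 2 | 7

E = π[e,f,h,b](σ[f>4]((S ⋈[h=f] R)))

σ filters on f, owned by the right side.
E' = π[e,f,h,b]((S ⋈[h=f] σ[f>4](R)))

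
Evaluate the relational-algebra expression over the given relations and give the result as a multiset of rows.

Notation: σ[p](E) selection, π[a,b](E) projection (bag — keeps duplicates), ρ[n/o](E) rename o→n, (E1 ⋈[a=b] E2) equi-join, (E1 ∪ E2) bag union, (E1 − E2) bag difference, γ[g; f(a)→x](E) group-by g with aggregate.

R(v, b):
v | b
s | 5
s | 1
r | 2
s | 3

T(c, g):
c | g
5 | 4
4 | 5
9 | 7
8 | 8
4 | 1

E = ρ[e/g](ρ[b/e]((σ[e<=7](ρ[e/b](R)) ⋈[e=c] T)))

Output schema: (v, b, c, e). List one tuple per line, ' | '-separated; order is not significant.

Stepwise |·|:
  R → 4
  ρ[e/b](R) → 4
  σ[e<=7](ρ[e/b](R)) → 4
  T → 5
  (σ[e<=7](ρ[e/b](R)) ⋈[e=c] T) → 1
  ρ[b/e]((σ[e<=7](ρ[e/b](R)) ⋈[e=c] T)) → 1
  ρ[e/g](ρ[b/e]((σ[e<=7](ρ[e/b](R)) ⋈[e=c] T))) → 1

== RESULT ==
v | b | c | e
s | 5 | 5 | 4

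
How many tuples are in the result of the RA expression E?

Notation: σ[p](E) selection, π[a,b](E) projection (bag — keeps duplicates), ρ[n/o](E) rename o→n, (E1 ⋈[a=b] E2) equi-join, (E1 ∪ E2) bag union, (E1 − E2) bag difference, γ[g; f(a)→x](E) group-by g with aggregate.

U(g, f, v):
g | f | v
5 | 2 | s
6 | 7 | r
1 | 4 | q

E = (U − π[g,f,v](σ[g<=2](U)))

Row counts bottom-up:
  U → 3
  U → 3
  σ[g<=2](U) → 1
  π[g,f,v](σ[g<=2](U)) → 1
  (U − π[g,f,v](σ[g<=2](U))) → 2

|E| = 2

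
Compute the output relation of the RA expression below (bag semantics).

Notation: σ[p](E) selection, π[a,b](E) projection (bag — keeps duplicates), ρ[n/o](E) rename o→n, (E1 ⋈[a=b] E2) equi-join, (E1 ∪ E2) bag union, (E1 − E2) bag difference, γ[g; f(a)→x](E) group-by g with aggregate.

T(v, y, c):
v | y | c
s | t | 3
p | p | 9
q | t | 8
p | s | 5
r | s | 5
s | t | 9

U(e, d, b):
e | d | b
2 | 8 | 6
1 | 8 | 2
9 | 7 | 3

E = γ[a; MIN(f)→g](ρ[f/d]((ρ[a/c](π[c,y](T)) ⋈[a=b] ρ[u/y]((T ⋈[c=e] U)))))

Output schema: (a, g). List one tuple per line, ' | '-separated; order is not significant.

Stepwise |·|:
  T → 6
  π[c,y](T) → 6
  ρ[a/c](π[c,y](T)) → 6
  T → 6
  U → 3
  (T ⋈[c=e] U) → 2
  ρ[u/y]((T ⋈[c=e] U)) → 2
  (ρ[a/c](π[c,y](T)) ⋈[a=b] ρ[u/y]((T ⋈[c=e] U))) → 2
  ρ[f/d]((ρ[a/c](π[c,y](T)) ⋈[a=b] ρ[u/y]((T ⋈[c=e] U)))) → 2
  γ[a; MIN(f)→g](ρ[f/d]((ρ[a/c](π[c,y](T)) ⋈[a=b] ρ[u/y]((T ⋈[c=e] U))))) → 1

== RESULT ==
a | g
3 | 7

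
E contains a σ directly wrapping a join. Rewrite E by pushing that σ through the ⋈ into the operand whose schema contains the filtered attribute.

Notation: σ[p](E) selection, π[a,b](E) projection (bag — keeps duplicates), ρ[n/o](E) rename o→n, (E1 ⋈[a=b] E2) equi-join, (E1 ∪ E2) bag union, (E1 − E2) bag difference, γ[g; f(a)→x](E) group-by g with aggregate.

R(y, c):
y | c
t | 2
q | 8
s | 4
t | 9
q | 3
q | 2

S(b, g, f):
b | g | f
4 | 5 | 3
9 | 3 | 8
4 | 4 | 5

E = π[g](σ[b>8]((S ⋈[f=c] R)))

σ filters on b, owned by the left side.
E' = π[g]((σ[b>8](S) ⋈[f=c] R))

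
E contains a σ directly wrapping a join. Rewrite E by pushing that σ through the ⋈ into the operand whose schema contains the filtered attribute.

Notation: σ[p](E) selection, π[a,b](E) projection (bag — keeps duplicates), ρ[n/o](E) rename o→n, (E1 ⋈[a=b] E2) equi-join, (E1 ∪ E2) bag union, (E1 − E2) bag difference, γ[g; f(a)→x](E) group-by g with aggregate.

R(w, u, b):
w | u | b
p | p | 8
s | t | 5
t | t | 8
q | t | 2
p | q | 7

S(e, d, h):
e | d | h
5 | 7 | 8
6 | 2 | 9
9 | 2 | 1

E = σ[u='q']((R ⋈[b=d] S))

σ filters on u, owned by the left side.
E' = (σ[u='q'](R) ⋈[b=d] S)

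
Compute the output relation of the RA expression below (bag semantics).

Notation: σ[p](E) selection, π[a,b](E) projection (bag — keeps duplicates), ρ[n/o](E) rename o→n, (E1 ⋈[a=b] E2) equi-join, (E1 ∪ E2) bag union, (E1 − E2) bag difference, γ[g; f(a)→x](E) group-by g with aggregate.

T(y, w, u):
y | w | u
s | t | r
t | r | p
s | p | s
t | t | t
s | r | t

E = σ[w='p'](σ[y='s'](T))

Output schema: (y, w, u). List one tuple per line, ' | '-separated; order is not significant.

Row counts bottom-up:
  T → 5
  σ[y='s'](T) → 3
  σ[w='p'](σ[y='s'](T)) → 1

== RESULT ==
y | w | u
s | p | s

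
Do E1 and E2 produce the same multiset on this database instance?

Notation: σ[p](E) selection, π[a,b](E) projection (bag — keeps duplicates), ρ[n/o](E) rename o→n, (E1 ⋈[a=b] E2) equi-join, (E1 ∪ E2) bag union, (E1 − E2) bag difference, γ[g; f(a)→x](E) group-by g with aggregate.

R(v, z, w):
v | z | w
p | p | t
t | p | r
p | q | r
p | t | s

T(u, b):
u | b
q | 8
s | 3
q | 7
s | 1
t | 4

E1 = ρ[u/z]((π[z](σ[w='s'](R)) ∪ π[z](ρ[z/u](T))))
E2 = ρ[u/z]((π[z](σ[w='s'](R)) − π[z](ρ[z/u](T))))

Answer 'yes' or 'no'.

E1 stepwise |·|:
  R → 4
  σ[w='s'](R) → 1
  π[z](σ[w='s'](R)) → 1
  T → 5
  ρ[z/u](T) → 5
  π[z](ρ[z/u](T)) → 5
  (π[z](σ[w='s'](R)) ∪ π[z](ρ[z/u](T))) → 6
  ρ[u/z]((π[z](σ[w='s'](R)) ∪ π[z](ρ[z/u](T)))) → 6
E2 stepwise |·|:
  R → 4
  σ[w='s'](R) → 1
  π[z](σ[w='s'](R)) → 1
  T → 5
  ρ[z/u](T) → 5
  π[z](ρ[z/u](T)) → 5
  (π[z](σ[w='s'](R)) − π[z](ρ[z/u](T))) → 0
  ρ[u/z]((π[z](σ[w='s'](R)) − π[z](ρ[z/u](T)))) → 0

E1 result:
u
q
q
s
s
t
t
E2 result:
u
(0 rows)
Witness: ('t',) appears 2× in E1 but 0× in E2.

no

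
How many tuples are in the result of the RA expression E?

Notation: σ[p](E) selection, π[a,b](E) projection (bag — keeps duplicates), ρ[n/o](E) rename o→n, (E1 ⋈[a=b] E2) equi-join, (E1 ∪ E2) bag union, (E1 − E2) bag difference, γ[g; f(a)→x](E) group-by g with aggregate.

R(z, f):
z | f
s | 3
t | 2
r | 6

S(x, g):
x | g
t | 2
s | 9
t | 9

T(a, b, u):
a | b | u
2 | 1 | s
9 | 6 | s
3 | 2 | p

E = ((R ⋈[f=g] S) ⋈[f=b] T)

Per-node cardinality:
  R → 3
  S → 3
  (R ⋈[f=g] S) → 1
  T → 3
  ((R ⋈[f=g] S) ⋈[f=b] T) → 1

|E| = 1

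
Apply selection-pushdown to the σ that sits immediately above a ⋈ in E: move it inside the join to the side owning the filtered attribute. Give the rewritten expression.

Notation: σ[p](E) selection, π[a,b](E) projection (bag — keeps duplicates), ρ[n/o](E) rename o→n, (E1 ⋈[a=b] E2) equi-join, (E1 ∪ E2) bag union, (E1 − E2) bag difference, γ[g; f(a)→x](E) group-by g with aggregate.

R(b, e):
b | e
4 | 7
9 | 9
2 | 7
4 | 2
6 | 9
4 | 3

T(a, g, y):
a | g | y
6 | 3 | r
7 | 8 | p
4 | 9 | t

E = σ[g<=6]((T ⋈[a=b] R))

σ filters on g, owned by the left side.
E' = (σ[g<=6](T) ⋈[a=b] R)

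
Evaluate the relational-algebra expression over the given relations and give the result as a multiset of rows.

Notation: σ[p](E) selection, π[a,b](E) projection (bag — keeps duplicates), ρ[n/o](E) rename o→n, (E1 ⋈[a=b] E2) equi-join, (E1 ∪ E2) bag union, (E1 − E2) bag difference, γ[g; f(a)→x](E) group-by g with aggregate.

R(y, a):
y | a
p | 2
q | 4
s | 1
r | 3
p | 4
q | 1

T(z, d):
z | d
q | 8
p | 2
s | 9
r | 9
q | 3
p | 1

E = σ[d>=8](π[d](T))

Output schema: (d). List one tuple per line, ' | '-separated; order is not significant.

Row counts bottom-up:
  T → 6
  π[d](T) → 6
  σ[d>=8](π[d](T)) → 3

== RESULT ==
d
8
9
9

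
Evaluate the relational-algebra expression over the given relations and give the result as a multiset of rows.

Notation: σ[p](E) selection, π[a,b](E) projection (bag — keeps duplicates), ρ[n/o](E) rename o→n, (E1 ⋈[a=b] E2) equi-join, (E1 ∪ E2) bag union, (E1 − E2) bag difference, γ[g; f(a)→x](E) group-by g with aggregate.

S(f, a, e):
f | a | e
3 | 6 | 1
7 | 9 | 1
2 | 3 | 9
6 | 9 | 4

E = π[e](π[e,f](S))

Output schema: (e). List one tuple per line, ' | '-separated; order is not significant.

Row counts bottom-up:
  S → 4
  π[e,f](S) → 4
  π[e](π[e,f](S)) → 4

== RESULT ==
e
1
1
4
9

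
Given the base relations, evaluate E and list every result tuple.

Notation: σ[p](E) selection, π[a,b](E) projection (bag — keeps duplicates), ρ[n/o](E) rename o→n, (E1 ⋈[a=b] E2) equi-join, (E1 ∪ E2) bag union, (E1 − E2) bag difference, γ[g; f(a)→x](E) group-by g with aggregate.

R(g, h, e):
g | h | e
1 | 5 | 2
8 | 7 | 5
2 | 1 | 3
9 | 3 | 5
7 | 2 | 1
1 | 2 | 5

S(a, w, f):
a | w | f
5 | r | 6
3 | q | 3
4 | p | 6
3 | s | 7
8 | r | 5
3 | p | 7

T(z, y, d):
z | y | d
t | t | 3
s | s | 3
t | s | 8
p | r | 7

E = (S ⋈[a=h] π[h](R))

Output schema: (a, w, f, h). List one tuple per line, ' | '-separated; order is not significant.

Row counts bottom-up:
  S → 6
  R → 6
  π[h](R) → 6
  (S ⋈[a=h] π[h](R)) → 4

== RESULT ==
a | w | f | h
3 | p | 7 | 3
3 | q | 3 | 3
3 | s | 7 | 3
5 | r | 6 | 5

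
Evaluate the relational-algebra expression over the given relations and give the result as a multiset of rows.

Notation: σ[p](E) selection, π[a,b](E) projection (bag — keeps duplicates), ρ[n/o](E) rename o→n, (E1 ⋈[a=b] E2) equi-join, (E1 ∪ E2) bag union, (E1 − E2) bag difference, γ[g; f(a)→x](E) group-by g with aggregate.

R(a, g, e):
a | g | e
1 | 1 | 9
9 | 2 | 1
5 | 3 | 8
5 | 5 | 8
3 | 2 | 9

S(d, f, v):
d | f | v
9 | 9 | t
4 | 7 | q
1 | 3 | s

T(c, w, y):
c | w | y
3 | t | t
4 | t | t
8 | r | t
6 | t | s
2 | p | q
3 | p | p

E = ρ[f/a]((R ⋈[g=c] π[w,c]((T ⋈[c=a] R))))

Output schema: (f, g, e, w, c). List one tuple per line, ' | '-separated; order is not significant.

Per-node cardinality:
  R → 5
  T → 6
  R → 5
  (T ⋈[c=a] R) → 2
  π[w,c]((T ⋈[c=a] R)) → 2
  (R ⋈[g=c] π[w,c]((T ⋈[c=a] R))) → 2
  ρ[f/a]((R ⋈[g=c] π[w,c]((T ⋈[c=a] R)))) → 2

== RESULT ==
f | g | e | w | c
5 | 3 | 8 | p | 3
5 | 3 | 8 | t | 3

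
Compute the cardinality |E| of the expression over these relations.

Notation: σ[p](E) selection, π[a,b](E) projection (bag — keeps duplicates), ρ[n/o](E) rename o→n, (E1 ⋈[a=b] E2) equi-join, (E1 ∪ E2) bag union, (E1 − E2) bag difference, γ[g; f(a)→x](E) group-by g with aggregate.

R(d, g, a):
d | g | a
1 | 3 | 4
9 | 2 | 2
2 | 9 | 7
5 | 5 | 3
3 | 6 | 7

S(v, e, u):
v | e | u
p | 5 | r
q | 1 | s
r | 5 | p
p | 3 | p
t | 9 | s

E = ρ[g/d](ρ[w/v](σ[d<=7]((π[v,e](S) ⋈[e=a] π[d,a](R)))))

Per-node cardinality:
  S → 5
  π[v,e](S) → 5
  R → 5
  π[d,a](R) → 5
  (π[v,e](S) ⋈[e=a] π[d,a](R)) → 1
  σ[d<=7]((π[v,e](S) ⋈[e=a] π[d,a](R))) → 1
  ρ[w/v](σ[d<=7]((π[v,e](S) ⋈[e=a] π[d,a](R)))) → 1
  ρ[g/d](ρ[w/v](σ[d<=7]((π[v,e](S) ⋈[e=a] π[d,a](R))))) → 1

|E| = 1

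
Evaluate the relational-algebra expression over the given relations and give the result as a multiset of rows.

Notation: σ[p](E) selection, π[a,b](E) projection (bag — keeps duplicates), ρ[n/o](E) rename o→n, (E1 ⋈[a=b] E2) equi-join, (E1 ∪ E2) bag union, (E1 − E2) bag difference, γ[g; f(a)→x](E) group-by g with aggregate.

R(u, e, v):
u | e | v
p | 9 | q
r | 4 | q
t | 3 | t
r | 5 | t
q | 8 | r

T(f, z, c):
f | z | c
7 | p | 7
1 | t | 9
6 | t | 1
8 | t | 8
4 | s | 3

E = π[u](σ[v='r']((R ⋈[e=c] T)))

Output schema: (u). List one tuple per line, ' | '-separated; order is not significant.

Subexpression sizes:
  R → 5
  T → 5
  (R ⋈[e=c] T) → 3
  σ[v='r']((R ⋈[e=c] T)) → 1
  π[u](σ[v='r']((R ⋈[e=c] T))) → 1

== RESULT ==
u
q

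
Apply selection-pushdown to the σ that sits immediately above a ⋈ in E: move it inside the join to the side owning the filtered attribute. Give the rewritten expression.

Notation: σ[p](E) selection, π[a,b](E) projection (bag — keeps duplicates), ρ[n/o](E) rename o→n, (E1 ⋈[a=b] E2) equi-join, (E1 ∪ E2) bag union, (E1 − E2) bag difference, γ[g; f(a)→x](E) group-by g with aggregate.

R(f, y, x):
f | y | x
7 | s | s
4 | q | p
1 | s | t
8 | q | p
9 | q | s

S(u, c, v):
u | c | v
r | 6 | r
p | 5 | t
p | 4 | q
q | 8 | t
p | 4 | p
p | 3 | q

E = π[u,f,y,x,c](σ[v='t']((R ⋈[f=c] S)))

σ filters on v, owned by the right side.
E' = π[u,f,y,x,c]((R ⋈[f=c] σ[v='t'](S)))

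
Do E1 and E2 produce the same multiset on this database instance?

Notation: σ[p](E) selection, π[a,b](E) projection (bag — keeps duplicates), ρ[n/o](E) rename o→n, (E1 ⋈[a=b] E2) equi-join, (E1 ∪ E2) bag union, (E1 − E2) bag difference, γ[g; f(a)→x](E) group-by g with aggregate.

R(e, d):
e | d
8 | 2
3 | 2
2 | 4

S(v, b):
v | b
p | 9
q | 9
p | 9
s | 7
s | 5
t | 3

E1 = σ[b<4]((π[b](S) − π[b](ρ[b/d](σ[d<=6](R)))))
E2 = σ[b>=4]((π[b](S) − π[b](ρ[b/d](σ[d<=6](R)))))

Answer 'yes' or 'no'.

E1 per-node cardinality:
  S → 6
  π[b](S) → 6
  R → 3
  σ[d<=6](R) → 3
  ρ[b/d](σ[d<=6](R)) → 3
  π[b](ρ[b/d](σ[d<=6](R))) → 3
  (π[b](S) − π[b](ρ[b/d](σ[d<=6](R)))) → 6
  σ[b<4]((π[b](S) − π[b](ρ[b/d](σ[d<=6](R))))) → 1
E2 per-node cardinality:
  S → 6
  π[b](S) → 6
  R → 3
  σ[d<=6](R) → 3
  ρ[b/d](σ[d<=6](R)) → 3
  π[b](ρ[b/d](σ[d<=6](R))) → 3
  (π[b](S) − π[b](ρ[b/d](σ[d<=6](R)))) → 6
  σ[b>=4]((π[b](S) − π[b](ρ[b/d](σ[d<=6](R))))) → 5

E1 result:
b
3
E2 result:
b
5
7
9
9
9
Witness: (7,) appears 0× in E1 but 1× in E2.

no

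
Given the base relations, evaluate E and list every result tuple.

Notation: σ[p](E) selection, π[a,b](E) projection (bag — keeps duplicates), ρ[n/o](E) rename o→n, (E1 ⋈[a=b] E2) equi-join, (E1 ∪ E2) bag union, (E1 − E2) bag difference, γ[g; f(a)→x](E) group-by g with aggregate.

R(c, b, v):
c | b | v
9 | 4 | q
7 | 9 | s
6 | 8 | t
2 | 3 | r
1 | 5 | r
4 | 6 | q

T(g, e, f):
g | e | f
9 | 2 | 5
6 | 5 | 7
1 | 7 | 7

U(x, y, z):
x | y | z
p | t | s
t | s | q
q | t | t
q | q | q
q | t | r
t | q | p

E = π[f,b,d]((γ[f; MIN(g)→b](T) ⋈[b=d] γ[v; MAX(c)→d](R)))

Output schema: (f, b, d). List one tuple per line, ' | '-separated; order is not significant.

Stepwise |·|:
  T → 3
  γ[f; MIN(g)→b](T) → 2
  R → 6
  γ[v; MAX(c)→d](R) → 4
  (γ[f; MIN(g)→b](T) ⋈[b=d] γ[v; MAX(c)→d](R)) → 1
  π[f,b,d]((γ[f; MIN(g)→b](T) ⋈[b=d] γ[v; MAX(c)→d](R))) → 1

== RESULT ==
f | b | d
5 | 9 | 9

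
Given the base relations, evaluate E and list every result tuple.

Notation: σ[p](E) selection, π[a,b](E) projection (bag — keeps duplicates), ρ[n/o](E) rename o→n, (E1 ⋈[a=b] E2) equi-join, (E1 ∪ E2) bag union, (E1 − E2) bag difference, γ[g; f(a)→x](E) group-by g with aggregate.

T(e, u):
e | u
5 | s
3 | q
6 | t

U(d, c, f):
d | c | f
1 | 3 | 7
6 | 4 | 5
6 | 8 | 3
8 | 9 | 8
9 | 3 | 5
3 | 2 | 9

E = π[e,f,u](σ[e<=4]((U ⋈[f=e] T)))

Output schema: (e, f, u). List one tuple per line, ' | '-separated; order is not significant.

Subexpression sizes:
  U → 6
  T → 3
  (U ⋈[f=e] T) → 3
  σ[e<=4]((U ⋈[f=e] T)) → 1
  π[e,f,u](σ[e<=4]((U ⋈[f=e] T))) → 1

== RESULT ==
e | f | u
3 | 3 | q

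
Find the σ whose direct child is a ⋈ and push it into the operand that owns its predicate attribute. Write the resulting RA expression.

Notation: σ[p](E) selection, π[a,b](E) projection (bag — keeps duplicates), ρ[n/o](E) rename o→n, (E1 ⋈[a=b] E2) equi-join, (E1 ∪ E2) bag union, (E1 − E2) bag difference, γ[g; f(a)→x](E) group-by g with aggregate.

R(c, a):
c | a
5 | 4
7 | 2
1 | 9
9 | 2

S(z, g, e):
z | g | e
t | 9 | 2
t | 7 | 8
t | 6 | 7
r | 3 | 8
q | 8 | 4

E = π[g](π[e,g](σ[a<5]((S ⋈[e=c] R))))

σ filters on a, owned by the right side.
E' = π[g](π[e,g]((S ⋈[e=c] σ[a<5](R))))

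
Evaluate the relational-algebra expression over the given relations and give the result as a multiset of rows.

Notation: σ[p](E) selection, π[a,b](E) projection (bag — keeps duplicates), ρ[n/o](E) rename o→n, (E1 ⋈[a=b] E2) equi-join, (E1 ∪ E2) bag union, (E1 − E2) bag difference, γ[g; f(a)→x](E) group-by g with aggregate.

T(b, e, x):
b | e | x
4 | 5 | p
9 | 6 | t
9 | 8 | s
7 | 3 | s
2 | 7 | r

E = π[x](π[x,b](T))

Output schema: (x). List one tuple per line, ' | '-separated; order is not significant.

Per-node cardinality:
  T → 5
  π[x,b](T) → 5
  π[x](π[x,b](T)) → 5

== RESULT ==
x
p
r
s
s
t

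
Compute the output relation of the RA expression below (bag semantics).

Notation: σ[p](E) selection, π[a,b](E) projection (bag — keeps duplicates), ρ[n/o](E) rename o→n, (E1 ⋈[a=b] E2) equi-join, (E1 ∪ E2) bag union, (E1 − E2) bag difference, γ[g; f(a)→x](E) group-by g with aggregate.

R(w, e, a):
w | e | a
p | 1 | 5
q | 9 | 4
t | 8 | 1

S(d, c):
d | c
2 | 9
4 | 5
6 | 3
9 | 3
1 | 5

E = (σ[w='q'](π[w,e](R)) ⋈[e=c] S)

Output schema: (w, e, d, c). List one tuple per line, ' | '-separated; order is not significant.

Row counts bottom-up:
  R → 3
  π[w,e](R) → 3
  σ[w='q'](π[w,e](R)) → 1
  S → 5
  (σ[w='q'](π[w,e](R)) ⋈[e=c] S) → 1

== RESULT ==
w | e | d | c
q | 9 | 2 | 9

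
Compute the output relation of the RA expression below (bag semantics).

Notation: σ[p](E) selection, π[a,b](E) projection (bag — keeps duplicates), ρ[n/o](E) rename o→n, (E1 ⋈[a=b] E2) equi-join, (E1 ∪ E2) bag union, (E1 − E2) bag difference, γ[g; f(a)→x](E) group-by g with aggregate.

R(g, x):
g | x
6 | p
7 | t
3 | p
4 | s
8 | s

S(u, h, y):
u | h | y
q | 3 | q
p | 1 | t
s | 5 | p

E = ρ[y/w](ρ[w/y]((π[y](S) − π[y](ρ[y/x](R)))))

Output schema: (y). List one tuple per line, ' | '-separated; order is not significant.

Stepwise |·|:
  S → 3
  π[y](S) → 3
  R → 5
  ρ[y/x](R) → 5
  π[y](ρ[y/x](R)) → 5
  (π[y](S) − π[y](ρ[y/x](R))) → 1
  ρ[w/y]((π[y](S) − π[y](ρ[y/x](R)))) → 1
  ρ[y/w](ρ[w/y]((π[y](S) − π[y](ρ[y/x](R))))) → 1

== RESULT ==
y
q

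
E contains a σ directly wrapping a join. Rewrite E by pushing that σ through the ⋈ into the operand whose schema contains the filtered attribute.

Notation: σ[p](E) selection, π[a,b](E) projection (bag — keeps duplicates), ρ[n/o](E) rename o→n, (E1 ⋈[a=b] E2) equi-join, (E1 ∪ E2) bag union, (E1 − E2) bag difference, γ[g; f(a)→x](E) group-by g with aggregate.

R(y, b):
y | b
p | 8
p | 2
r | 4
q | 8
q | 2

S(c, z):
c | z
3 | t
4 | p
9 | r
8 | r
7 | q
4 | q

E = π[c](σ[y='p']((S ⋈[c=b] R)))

σ filters on y, owned by the right side.
E' = π[c]((S ⋈[c=b] σ[y='p'](R)))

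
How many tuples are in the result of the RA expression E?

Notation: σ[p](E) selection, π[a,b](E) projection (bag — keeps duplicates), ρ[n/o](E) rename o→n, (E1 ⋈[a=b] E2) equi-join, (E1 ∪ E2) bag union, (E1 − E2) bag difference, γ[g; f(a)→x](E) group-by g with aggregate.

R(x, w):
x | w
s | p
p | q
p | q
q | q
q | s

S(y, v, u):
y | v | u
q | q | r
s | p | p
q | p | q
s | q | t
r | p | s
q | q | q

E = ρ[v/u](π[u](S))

Per-node cardinality:
  S → 6
  π[u](S) → 6
  ρ[v/u](π[u](S)) → 6

|E| = 6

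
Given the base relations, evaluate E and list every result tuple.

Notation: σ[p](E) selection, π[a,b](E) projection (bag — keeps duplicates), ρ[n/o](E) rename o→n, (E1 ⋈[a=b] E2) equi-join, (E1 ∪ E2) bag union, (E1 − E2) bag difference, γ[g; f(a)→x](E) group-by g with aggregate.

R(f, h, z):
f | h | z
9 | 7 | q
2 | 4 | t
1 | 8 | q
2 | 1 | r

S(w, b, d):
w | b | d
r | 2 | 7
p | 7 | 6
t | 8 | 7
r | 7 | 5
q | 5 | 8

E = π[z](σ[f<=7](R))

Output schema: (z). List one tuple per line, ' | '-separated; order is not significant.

Row counts bottom-up:
  R → 4
  σ[f<=7](R) → 3
  π[z](σ[f<=7](R)) → 3

== RESULT ==
z
q
r
t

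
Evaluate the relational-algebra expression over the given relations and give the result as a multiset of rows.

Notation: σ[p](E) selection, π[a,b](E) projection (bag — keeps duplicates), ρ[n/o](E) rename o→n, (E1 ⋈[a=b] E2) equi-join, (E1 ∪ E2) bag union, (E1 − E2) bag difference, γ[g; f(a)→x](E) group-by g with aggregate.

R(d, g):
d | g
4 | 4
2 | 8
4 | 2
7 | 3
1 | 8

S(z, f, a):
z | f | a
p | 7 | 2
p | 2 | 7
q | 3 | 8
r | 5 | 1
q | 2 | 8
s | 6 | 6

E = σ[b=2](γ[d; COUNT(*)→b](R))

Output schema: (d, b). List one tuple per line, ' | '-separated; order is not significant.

Subexpression sizes:
  R → 5
  γ[d; COUNT(*)→b](R) → 4
  σ[b=2](γ[d; COUNT(*)→b](R)) → 1

== RESULT ==
d | b
4 | 2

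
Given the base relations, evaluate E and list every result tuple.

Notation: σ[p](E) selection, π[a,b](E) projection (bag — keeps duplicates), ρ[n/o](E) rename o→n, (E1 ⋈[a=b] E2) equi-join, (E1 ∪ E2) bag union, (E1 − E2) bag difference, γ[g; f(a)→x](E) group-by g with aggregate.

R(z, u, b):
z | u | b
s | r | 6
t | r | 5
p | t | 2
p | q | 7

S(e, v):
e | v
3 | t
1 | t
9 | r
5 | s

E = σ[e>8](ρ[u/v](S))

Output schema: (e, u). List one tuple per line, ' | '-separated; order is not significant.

Row counts bottom-up:
  S → 4
  ρ[u/v](S) → 4
  σ[e>8](ρ[u/v](S)) → 1

== RESULT ==
e | u
9 | r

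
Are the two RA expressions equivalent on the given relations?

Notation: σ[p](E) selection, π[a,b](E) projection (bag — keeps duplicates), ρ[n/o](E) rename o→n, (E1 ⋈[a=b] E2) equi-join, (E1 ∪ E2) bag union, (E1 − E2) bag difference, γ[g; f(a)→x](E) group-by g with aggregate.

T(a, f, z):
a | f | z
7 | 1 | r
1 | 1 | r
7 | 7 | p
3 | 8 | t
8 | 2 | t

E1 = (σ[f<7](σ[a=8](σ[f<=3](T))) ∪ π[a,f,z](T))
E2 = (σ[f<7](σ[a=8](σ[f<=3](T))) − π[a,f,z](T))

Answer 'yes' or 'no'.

E1 row counts bottom-up:
  T → 5
  σ[f<=3](T) → 3
  σ[a=8](σ[f<=3](T)) → 1
  σ[f<7](σ[a=8](σ[f<=3](T))) → 1
  T → 5
  π[a,f,z](T) → 5
  (σ[f<7](σ[a=8](σ[f<=3](T))) ∪ π[a,f,z](T)) → 6
E2 row counts bottom-up:
  T → 5
  σ[f<=3](T) → 3
  σ[a=8](σ[f<=3](T)) → 1
  σ[f<7](σ[a=8](σ[f<=3](T))) → 1
  T → 5
  π[a,f,z](T) → 5
  (σ[f<7](σ[a=8](σ[f<=3](T))) − π[a,f,z](T)) → 0

E1 result:
a | f | z
1 | 1 | r
3 | 8 | t
7 | 1 | r
7 | 7 | p
8 | 2 | t
8 | 2 | t
E2 result:
a | f | z
(0 rows)
Witness: (8, 2, 't') appears 2× in E1 but 0× in E2.

no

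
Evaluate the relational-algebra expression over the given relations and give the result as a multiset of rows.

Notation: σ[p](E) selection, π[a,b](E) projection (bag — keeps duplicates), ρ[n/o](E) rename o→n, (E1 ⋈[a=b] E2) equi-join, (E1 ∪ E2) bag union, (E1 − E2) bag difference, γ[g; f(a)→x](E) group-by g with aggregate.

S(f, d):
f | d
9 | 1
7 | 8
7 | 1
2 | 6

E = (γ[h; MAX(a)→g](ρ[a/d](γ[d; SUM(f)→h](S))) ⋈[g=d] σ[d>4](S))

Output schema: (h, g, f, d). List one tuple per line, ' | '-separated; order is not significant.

Row counts bottom-up:
  S → 4
  γ[d; SUM(f)→h](S) → 3
  ρ[a/d](γ[d; SUM(f)→h](S)) → 3
  γ[h; MAX(a)→g](ρ[a/d](γ[d; SUM(f)→h](S))) → 3
  S → 4
  σ[d>4](S) → 2
  (γ[h; MAX(a)→g](ρ[a/d](γ[d; SUM(f)→h](S))) ⋈[g=d] σ[d>4](S)) → 2

== RESULT ==
h | g | f | d
2 | 6 | 2 | 6
7 | 8 | 7 | 8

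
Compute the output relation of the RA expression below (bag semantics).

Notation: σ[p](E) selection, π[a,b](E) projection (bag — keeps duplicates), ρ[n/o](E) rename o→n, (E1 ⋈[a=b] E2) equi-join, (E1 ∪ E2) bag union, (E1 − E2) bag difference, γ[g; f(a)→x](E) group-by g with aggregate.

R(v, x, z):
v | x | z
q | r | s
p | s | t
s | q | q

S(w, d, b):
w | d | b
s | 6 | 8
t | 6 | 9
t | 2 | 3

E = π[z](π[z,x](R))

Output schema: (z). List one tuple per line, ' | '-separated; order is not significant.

Per-node cardinality:
  R → 3
  π[z,x](R) → 3
  π[z](π[z,x](R)) → 3

== RESULT ==
z
q
s
t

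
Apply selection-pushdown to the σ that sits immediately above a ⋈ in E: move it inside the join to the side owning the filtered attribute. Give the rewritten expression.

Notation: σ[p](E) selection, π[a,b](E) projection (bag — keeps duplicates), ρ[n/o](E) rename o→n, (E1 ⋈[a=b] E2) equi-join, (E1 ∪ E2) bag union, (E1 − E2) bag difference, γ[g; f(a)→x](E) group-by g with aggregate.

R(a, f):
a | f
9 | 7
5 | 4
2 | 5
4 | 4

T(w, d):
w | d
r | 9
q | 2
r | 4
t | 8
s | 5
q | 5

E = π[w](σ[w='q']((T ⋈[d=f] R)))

σ filters on w, owned by the left side.
E' = π[w]((σ[w='q'](T) ⋈[d=f] R))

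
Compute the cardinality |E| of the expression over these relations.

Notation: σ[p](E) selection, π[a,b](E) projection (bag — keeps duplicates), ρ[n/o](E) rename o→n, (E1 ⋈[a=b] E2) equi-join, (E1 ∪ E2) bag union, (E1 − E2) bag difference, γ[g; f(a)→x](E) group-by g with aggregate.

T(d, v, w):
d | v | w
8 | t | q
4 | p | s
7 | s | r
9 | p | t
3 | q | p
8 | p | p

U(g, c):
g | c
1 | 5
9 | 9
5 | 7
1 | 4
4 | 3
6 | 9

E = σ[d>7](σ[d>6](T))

Subexpression sizes:
  T → 6
  σ[d>6](T) → 4
  σ[d>7](σ[d>6](T)) → 3

|E| = 3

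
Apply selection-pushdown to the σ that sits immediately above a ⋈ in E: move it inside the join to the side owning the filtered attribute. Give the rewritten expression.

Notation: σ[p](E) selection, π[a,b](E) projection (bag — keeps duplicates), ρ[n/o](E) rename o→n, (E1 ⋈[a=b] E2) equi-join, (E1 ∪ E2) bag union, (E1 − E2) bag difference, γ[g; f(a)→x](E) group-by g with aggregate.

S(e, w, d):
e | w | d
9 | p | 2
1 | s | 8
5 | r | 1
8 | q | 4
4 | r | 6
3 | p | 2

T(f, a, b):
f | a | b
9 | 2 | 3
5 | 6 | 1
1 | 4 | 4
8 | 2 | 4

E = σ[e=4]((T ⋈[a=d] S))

σ filters on e, owned by the right side.
E' = (T ⋈[a=d] σ[e=4](S))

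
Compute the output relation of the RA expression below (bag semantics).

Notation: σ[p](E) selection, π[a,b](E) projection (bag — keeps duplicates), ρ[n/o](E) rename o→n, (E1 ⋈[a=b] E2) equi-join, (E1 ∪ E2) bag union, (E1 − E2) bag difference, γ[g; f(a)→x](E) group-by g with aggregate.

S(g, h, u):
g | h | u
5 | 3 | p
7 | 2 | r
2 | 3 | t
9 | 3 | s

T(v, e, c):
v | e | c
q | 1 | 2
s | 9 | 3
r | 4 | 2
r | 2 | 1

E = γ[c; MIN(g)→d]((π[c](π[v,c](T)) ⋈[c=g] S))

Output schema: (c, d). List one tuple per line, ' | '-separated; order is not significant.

Per-node cardinality:
  T → 4
  π[v,c](T) → 4
  π[c](π[v,c](T)) → 4
  S → 4
  (π[c](π[v,c](T)) ⋈[c=g] S) → 2
  γ[c; MIN(g)→d]((π[c](π[v,c](T)) ⋈[c=g] S)) → 1

== RESULT ==
c | d
2 | 2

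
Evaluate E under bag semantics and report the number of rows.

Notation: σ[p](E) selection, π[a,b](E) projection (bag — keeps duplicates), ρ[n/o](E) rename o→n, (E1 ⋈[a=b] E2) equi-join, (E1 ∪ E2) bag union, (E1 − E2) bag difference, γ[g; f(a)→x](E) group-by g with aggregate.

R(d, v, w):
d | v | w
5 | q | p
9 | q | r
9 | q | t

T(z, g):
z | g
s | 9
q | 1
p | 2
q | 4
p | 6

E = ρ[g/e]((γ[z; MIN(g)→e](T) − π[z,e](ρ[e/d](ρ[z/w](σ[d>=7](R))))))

Subexpression sizes:
  T → 5
  γ[z; MIN(g)→e](T) → 3
  R → 3
  σ[d>=7](R) → 2
  ρ[z/w](σ[d>=7](R)) → 2
  ρ[e/d](ρ[z/w](σ[d>=7](R))) → 2
  π[z,e](ρ[e/d](ρ[z/w](σ[d>=7](R)))) → 2
  (γ[z; MIN(g)→e](T) − π[z,e](ρ[e/d](ρ[z/w](σ[d>=7](R))))) → 3
  ρ[g/e]((γ[z; MIN(g)→e](T) − π[z,e](ρ[e/d](ρ[z/w](σ[d>=7](R)))))) → 3

|E| = 3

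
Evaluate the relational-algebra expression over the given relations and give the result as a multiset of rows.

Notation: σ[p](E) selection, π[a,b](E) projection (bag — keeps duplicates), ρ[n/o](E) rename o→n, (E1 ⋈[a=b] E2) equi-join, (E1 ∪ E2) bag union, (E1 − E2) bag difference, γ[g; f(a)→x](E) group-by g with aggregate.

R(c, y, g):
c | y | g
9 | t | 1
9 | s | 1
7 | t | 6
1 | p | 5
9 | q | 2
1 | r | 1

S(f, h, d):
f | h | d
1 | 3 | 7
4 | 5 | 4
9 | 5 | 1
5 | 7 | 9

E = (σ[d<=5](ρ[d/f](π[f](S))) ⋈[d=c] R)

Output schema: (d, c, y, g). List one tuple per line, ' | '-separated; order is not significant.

Subexpression sizes:
  S → 4
  π[f](S) → 4
  ρ[d/f](π[f](S)) → 4
  σ[d<=5](ρ[d/f](π[f](S))) → 3
  R → 6
  (σ[d<=5](ρ[d/f](π[f](S))) ⋈[d=c] R) → 2

== RESULT ==
d | c | y | g
1 | 1 | p | 5
1 | 1 | r | 1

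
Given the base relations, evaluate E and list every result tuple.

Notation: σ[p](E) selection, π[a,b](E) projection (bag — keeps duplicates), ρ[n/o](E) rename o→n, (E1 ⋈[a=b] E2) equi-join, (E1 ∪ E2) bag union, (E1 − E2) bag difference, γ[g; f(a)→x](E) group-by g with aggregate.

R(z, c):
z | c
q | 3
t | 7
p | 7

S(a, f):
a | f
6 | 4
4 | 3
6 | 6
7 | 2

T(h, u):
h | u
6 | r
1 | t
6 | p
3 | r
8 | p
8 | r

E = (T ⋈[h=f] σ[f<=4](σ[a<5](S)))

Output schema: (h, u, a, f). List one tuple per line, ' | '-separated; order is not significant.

Per-node cardinality:
  T → 6
  S → 4
  σ[a<5](S) → 1
  σ[f<=4](σ[a<5](S)) → 1
  (T ⋈[h=f] σ[f<=4](σ[a<5](S))) → 1

== RESULT ==
h | u | a | f
3 | r | 4 | 3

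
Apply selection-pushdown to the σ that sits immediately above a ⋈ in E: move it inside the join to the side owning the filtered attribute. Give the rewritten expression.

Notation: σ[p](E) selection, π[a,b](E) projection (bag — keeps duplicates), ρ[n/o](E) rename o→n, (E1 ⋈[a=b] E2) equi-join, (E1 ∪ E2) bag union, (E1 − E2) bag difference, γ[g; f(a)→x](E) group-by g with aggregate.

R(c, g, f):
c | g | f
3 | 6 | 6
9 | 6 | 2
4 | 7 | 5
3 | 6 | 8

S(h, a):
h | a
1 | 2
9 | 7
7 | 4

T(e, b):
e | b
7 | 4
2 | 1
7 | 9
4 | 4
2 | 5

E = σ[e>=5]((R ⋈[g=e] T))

σ filters on e, owned by the right side.
E' = (R ⋈[g=e] σ[e>=5](T))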